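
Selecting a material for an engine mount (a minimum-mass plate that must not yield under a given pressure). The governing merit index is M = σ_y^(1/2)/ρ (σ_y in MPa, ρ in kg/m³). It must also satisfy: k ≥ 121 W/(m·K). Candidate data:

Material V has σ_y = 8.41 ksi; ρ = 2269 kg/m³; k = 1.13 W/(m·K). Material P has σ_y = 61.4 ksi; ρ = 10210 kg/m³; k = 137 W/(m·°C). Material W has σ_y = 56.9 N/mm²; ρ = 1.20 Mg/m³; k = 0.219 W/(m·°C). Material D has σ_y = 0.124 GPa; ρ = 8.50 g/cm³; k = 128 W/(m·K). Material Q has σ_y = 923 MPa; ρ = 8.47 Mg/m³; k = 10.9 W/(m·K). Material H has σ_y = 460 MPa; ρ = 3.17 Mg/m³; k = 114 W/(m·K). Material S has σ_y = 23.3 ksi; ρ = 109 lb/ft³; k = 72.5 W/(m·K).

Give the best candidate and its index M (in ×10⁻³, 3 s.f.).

Screen on constraints: k ≥ 121 W/(m·K). Survivors: material P, material D.
Normalizing units and computing the index:
  material P: σ_y = 423.3 MPa, ρ = 10210 kg/m³
  material D: σ_y = 124.0 MPa, ρ = 8500 kg/m³
  material P: M = 2.02×10⁻³
  material D: M = 1.31×10⁻³
The maximum is for material P.

material P, M = 2.02×10⁻³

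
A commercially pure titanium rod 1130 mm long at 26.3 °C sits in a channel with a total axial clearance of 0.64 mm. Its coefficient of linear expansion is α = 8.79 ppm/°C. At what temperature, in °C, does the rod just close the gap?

α·L₀·ΔT = 0.64 mm ⇒ ΔT = 0.64 / (8.79×10⁻⁶ × 1130.0) = 64.43 K.
T = 26.3 + 64.43 = 90.73 °C.

90.7 °C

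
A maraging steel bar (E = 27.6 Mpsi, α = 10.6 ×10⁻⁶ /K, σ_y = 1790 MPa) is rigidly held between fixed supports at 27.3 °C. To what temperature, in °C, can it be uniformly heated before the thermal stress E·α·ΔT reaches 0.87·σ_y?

E = 27.6 Mpsi = 190.3 GPa.
E·α·ΔT = 1557 MPa ⇒ ΔT = 1557 / (190.3×10³ × 10.6×10⁻⁶) = 772.0 K.
T = 27.3 + 772.0 = 799.3 °C.

799 °C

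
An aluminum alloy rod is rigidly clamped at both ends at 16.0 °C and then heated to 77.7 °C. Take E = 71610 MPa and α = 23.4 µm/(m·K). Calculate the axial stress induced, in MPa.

E = 71610 MPa = 71.61 GPa.
ΔT = 61.70 K. Constrained thermal stress σ = E·α·ΔT = 71.61×10³ MPa × 23.4×10⁻⁶ × 61.70 = 103 MPa (compressive).

103 MPa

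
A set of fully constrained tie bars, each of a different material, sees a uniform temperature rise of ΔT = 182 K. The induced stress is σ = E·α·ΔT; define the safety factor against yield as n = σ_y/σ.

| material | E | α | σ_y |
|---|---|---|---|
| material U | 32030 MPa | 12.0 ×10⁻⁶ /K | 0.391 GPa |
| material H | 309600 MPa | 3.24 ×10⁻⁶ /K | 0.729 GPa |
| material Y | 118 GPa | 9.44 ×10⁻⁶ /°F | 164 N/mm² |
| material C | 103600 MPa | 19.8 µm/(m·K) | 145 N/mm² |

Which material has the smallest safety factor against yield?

In consistent units (E in GPa, α in ×10⁻⁶/K, σ_y in MPa):
  material U: E = 32.03, α = 12.0, σ_y = 391.0 → σ = 70.0 MPa, n = 5.59
  material H: E = 309.6, α = 3.24, σ_y = 729.0 → σ = 183 MPa, n = 3.99
  material Y: E = 118.0, α = 17.0, σ_y = 164.0 → σ = 365 MPa, n = 0.449
  material C: E = 103.6, α = 19.8, σ_y = 145.0 → σ = 373 MPa, n = 0.388
Material C has the lowest safety factor, n = 0.388.

material C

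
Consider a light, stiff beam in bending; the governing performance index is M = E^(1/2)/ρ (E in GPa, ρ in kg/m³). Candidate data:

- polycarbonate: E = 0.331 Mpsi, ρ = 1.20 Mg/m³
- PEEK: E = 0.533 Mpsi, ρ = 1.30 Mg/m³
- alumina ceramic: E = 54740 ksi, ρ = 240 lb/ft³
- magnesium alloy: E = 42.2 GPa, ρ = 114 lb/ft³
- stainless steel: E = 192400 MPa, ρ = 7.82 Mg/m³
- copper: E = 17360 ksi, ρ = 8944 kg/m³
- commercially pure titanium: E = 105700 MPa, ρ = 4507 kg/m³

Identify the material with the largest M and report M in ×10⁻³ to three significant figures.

alumina ceramic, M = 5.05×10⁻³

Putting every candidate on a common basis:
  polycarbonate: E = 2.282 GPa, ρ = 1200 kg/m³
  PEEK: E = 3.675 GPa, ρ = 1300 kg/m³
  alumina ceramic: E = 377.4 GPa, ρ = 3844 kg/m³
  magnesium alloy: E = 42.20 GPa, ρ = 1826 kg/m³
  stainless steel: E = 192.4 GPa, ρ = 7820 kg/m³
  copper: E = 119.7 GPa, ρ = 8944 kg/m³
  commercially pure titanium: E = 105.7 GPa, ρ = 4507 kg/m³
  alumina ceramic: M = 5.05×10⁻³
  magnesium alloy: M = 3.56×10⁻³
  commercially pure titanium: M = 2.28×10⁻³
  stainless steel: M = 1.77×10⁻³
  PEEK: M = 1.47×10⁻³
  polycarbonate: M = 1.26×10⁻³
  copper: M = 1.22×10⁻³
Highest index: alumina ceramic.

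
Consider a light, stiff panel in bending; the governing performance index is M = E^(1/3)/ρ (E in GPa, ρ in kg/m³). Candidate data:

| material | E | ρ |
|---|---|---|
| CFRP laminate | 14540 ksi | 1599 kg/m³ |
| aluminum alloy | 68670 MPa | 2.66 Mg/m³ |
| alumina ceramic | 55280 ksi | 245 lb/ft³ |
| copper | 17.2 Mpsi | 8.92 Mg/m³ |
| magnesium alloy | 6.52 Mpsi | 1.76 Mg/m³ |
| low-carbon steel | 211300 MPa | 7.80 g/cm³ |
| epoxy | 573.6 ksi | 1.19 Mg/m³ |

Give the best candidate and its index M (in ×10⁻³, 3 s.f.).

Normalizing units and computing the index:
  CFRP laminate: E = 100.2 GPa, ρ = 1599 kg/m³
  aluminum alloy: E = 68.67 GPa, ρ = 2660 kg/m³
  alumina ceramic: E = 381.1 GPa, ρ = 3925 kg/m³
  copper: E = 118.6 GPa, ρ = 8920 kg/m³
  magnesium alloy: E = 44.95 GPa, ρ = 1760 kg/m³
  low-carbon steel: E = 211.3 GPa, ρ = 7800 kg/m³
  epoxy: E = 3.955 GPa, ρ = 1190 kg/m³
  CFRP laminate: M = 2.91×10⁻³
  magnesium alloy: M = 2.02×10⁻³
  alumina ceramic: M = 1.85×10⁻³
  aluminum alloy: M = 1.54×10⁻³
  epoxy: M = 1.33×10⁻³
  low-carbon steel: M = 0.764×10⁻³
  copper: M = 0.551×10⁻³
CFRP laminate ranks first.

CFRP laminate, M = 2.91×10⁻³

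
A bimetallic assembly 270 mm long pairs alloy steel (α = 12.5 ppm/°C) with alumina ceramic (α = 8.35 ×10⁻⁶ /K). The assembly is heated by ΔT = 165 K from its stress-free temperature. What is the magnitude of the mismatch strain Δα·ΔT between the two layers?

6.85×10⁻⁴

Δα = |12.5 − 8.35|×10⁻⁶/K = 4.15×10⁻⁶/K.
Mismatch strain = Δα·ΔT = 4.15×10⁻⁶ × 165.0 = 6.85×10⁻⁴.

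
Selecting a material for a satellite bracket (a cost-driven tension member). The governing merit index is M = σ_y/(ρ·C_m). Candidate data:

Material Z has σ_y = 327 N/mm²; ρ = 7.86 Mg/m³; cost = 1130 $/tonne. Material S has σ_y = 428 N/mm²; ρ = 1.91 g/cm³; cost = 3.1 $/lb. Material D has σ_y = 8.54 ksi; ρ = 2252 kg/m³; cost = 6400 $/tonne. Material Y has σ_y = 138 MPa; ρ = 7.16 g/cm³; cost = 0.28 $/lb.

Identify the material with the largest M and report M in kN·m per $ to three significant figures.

After converting to SI:
  material Z: σ_y = 327.0 MPa, ρ = 7860 kg/m³, cost = 1.130 $/kg
  material S: σ_y = 428.0 MPa, ρ = 1910 kg/m³, cost = 6.834 $/kg
  material D: σ_y = 58.88 MPa, ρ = 2252 kg/m³, cost = 6.400 $/kg
  material Y: σ_y = 138.0 MPa, ρ = 7160 kg/m³, cost = 0.6173 $/kg
  material Z: M = 36.8 kN·m per $
  material S: M = 32.8 kN·m per $
  material Y: M = 31.2 kN·m per $
  material D: M = 4.09 kN·m per $
The maximum is for material Z.

material Z, M = 36.8 kN·m per $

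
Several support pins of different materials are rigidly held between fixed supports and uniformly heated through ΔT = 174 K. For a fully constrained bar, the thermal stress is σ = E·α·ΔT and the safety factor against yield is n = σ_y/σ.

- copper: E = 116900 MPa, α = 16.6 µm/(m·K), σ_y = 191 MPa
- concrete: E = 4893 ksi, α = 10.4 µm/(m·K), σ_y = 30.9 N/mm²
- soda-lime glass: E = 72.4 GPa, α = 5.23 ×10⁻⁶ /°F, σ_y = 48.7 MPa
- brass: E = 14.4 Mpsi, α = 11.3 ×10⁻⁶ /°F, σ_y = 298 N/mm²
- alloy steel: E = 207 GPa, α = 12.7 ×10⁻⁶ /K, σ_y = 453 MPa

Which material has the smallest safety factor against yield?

In consistent units (E in GPa, α in ×10⁻⁶/K, σ_y in MPa):
  copper: E = 116.9, α = 16.6, σ_y = 191.0 → σ = 338 MPa, n = 0.566
  concrete: E = 33.74, α = 10.4, σ_y = 30.90 → σ = 61.0 MPa, n = 0.506
  soda-lime glass: E = 72.40, α = 9.41, σ_y = 48.70 → σ = 119 MPa, n = 0.411
  brass: E = 99.28, α = 20.3, σ_y = 298.0 → σ = 351 MPa, n = 0.848
  alloy steel: E = 207.0, α = 12.7, σ_y = 453.0 → σ = 457 MPa, n = 0.990
Smallest n: soda-lime glass with n = 0.411.

soda-lime glass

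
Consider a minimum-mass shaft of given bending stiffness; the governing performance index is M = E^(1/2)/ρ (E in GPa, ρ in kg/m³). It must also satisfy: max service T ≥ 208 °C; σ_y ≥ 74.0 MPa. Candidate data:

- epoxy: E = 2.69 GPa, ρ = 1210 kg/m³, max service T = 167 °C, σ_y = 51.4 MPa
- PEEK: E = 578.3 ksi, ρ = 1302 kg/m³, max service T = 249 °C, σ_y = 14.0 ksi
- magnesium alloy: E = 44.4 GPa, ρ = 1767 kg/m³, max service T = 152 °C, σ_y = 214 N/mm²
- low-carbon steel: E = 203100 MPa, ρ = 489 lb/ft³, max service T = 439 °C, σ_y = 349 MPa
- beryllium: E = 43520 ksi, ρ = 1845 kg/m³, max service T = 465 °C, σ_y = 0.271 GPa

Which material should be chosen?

Screen on constraints: max service T ≥ 208 °C; σ_y ≥ 74.0 MPa. Survivors: PEEK, low-carbon steel, beryllium.
Convert each candidate to consistent units, then evaluate M:
  PEEK: E = 3.987 GPa, ρ = 1302 kg/m³
  low-carbon steel: E = 203.1 GPa, ρ = 7833 kg/m³
  beryllium: E = 300.1 GPa, ρ = 1845 kg/m³
  beryllium: M = 9.39×10⁻³
  low-carbon steel: M = 1.82×10⁻³
  PEEK: M = 1.53×10⁻³
The maximum is for beryllium.

beryllium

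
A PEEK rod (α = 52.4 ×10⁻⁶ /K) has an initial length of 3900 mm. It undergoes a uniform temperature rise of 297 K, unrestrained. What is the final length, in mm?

ΔL = α·L₀·ΔT = 52.4×10⁻⁶ × 3900 mm × 297.0 K = 60.7 mm.
L = L₀ + ΔL = 3900 + 60.7 = 3960.7 mm.

3960.7 mm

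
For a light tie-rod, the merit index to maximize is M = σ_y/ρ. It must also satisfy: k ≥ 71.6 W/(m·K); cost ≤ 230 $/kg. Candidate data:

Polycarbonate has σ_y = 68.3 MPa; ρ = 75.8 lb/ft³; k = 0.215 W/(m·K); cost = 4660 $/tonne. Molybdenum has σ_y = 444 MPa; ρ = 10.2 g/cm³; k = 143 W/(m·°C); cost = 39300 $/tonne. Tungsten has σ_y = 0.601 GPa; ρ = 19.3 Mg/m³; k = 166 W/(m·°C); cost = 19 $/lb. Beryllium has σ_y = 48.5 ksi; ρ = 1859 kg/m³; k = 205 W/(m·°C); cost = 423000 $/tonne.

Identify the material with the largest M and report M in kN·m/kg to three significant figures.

Screen on constraints: k ≥ 71.6 W/(m·K); cost ≤ 230 $/kg. Survivors: molybdenum, tungsten.
In SI units:
  molybdenum: σ_y = 444.0 MPa, ρ = 10200 kg/m³
  tungsten: σ_y = 601.0 MPa, ρ = 19300 kg/m³
  molybdenum: M = 43.5 kN·m/kg
  tungsten: M = 31.1 kN·m/kg
The maximum is for molybdenum.

molybdenum, M = 43.5 kN·m/kg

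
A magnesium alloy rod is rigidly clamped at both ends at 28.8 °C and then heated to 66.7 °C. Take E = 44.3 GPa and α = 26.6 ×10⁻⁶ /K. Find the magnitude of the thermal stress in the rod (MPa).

44.7 MPa

ΔT = 37.90 K. Constrained thermal stress σ = E·α·ΔT = 44.30×10³ MPa × 26.6×10⁻⁶ × 37.90 = 44.7 MPa (compressive).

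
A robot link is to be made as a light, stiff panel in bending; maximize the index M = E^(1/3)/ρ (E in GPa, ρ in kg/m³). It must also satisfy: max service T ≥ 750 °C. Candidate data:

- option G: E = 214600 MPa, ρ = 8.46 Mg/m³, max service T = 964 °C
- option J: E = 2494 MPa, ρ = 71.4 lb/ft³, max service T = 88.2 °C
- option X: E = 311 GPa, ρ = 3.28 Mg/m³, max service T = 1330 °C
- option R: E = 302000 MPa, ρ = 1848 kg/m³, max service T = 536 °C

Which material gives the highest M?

Screen on constraints: max service T ≥ 750 °C. Survivors: option G, option X.
In SI units:
  option G: E = 214.6 GPa, ρ = 8460 kg/m³
  option X: E = 311.0 GPa, ρ = 3280 kg/m³
  option X: M = 2.07×10⁻³
  option G: M = 0.708×10⁻³
Highest index: option X.

option X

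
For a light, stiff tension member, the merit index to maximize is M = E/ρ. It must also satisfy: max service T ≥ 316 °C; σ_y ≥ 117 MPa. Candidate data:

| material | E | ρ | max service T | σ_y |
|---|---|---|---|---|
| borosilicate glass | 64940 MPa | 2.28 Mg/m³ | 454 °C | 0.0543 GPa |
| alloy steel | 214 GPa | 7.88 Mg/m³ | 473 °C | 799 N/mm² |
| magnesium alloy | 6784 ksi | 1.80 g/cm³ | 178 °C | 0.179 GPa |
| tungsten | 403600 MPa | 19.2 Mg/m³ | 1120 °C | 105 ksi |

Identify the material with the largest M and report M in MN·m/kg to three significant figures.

Screen on constraints: max service T ≥ 316 °C; σ_y ≥ 117 MPa. Survivors: alloy steel, tungsten.
After converting to SI:
  alloy steel: E = 214.0 GPa, ρ = 7880 kg/m³
  tungsten: E = 403.6 GPa, ρ = 19200 kg/m³
  alloy steel: M = 27.2 MN·m/kg
  tungsten: M = 21.0 MN·m/kg
The maximum is for alloy steel.

alloy steel, M = 27.2 MN·m/kg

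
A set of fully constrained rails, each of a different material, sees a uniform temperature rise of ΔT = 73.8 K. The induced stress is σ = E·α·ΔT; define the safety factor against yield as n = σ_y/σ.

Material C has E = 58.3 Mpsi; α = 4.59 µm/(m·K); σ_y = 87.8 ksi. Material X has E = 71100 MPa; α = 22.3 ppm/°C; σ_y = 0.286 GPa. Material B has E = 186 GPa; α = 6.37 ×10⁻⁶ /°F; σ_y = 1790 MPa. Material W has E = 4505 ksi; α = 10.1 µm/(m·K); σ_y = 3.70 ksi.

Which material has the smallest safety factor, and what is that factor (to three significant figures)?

material W, n = 1.10

Per material, after unit conversion:
  material C: E = 402.0, α = 4.59, σ_y = 605.4 → σ = 136 MPa, n = 4.45
  material X: E = 71.10, α = 22.3, σ_y = 286.0 → σ = 117 MPa, n = 2.44
  material B: E = 186.0, α = 11.5, σ_y = 1790 → σ = 157 MPa, n = 11.4
  material W: E = 31.06, α = 10.1, σ_y = 25.51 → σ = 23.2 MPa, n = 1.10
The minimum is material W at n = 1.10.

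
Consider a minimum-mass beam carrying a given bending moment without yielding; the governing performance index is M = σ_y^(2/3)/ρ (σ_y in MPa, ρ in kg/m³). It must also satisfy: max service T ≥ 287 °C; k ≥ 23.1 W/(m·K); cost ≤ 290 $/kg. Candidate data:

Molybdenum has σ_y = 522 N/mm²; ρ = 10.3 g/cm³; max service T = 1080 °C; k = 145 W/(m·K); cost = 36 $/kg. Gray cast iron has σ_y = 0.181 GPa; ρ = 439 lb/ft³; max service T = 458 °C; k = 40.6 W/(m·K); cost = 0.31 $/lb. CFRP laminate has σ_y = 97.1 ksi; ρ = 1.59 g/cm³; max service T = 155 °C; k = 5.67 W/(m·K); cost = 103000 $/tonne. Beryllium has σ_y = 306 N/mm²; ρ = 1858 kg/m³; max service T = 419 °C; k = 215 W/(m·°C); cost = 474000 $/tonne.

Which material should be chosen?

Screen on constraints: max service T ≥ 287 °C; k ≥ 23.1 W/(m·K); cost ≤ 290 $/kg. Survivors: molybdenum, gray cast iron.
Normalizing units and computing the index:
  molybdenum: σ_y = 522.0 MPa, ρ = 10300 kg/m³
  gray cast iron: σ_y = 181.0 MPa, ρ = 7032 kg/m³
  molybdenum: M = 6.29×10⁻³
  gray cast iron: M = 4.55×10⁻³
Highest index: molybdenum.

molybdenum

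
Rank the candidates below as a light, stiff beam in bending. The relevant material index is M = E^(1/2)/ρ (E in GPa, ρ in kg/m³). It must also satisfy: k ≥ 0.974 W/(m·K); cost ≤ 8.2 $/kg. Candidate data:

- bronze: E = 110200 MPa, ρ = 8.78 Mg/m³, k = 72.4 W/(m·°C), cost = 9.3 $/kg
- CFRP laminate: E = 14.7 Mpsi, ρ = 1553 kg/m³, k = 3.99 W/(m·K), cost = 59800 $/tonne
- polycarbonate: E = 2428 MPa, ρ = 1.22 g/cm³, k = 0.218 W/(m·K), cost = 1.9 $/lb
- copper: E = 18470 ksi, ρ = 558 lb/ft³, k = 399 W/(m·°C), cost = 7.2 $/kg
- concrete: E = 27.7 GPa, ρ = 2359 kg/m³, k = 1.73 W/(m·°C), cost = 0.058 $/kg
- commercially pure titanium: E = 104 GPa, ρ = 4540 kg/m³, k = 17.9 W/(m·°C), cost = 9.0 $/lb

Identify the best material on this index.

concrete

Screen on constraints: k ≥ 0.974 W/(m·K); cost ≤ 8.2 $/kg. Survivors: copper, concrete.
In SI units:
  copper: E = 127.3 GPa, ρ = 8938 kg/m³
  concrete: E = 27.70 GPa, ρ = 2359 kg/m³
  concrete: M = 2.23×10⁻³
  copper: M = 1.26×10⁻³
Concrete has the largest M.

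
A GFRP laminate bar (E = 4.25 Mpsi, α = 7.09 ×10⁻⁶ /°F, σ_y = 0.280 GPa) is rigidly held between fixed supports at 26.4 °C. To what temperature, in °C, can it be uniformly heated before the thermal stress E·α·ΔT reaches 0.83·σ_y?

648 °C

E = 4.25 Mpsi = 29.30 GPa.
α = 7.09×10⁻⁶/°F × 9/5 = 12.8×10⁻⁶/K.
σ_y = 0.280 GPa = 280.0 MPa.
E·α·ΔT = 232.4 MPa ⇒ ΔT = 232.4 / (29.30×10³ × 12.8×10⁻⁶) = 621.5 K.
T = 26.4 + 621.5 = 647.9 °C.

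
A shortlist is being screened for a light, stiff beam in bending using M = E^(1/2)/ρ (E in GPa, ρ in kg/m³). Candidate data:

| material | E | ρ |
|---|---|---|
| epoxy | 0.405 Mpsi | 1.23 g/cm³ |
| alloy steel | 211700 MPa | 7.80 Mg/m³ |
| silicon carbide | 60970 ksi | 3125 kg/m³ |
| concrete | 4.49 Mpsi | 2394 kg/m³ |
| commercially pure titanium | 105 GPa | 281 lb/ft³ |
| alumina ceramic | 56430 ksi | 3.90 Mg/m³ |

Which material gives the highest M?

Putting every candidate on a common basis:
  epoxy: E = 2.792 GPa, ρ = 1230 kg/m³
  alloy steel: E = 211.7 GPa, ρ = 7800 kg/m³
  silicon carbide: E = 420.4 GPa, ρ = 3125 kg/m³
  concrete: E = 30.96 GPa, ρ = 2394 kg/m³
  commercially pure titanium: E = 105.0 GPa, ρ = 4501 kg/m³
  alumina ceramic: E = 389.1 GPa, ρ = 3900 kg/m³
  silicon carbide: M = 6.56×10⁻³
  alumina ceramic: M = 5.06×10⁻³
  concrete: M = 2.32×10⁻³
  commercially pure titanium: M = 2.28×10⁻³
  alloy steel: M = 1.87×10⁻³
  epoxy: M = 1.36×10⁻³
Highest index: silicon carbide.

silicon carbide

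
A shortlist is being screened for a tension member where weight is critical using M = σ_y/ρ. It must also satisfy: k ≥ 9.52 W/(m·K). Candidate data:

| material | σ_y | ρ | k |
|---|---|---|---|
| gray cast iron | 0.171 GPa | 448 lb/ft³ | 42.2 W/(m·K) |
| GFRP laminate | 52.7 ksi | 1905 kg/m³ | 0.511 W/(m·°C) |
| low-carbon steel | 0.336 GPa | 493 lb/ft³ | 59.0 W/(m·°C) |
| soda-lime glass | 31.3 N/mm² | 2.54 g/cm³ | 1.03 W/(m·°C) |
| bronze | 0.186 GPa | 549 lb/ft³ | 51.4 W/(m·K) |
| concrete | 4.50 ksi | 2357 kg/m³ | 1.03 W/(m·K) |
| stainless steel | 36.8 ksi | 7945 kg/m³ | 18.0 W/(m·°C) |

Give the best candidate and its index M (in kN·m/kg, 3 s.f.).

Screen on constraints: k ≥ 9.52 W/(m·K). Survivors: gray cast iron, low-carbon steel, bronze, stainless steel.
Putting every candidate on a common basis:
  gray cast iron: σ_y = 171.0 MPa, ρ = 7176 kg/m³
  low-carbon steel: σ_y = 336.0 MPa, ρ = 7897 kg/m³
  bronze: σ_y = 186.0 MPa, ρ = 8794 kg/m³
  stainless steel: σ_y = 253.7 MPa, ρ = 7945 kg/m³
  low-carbon steel: M = 42.5 kN·m/kg
  stainless steel: M = 31.9 kN·m/kg
  gray cast iron: M = 23.8 kN·m/kg
  bronze: M = 21.2 kN·m/kg
Low-carbon steel ranks first.

low-carbon steel, M = 42.5 kN·m/kg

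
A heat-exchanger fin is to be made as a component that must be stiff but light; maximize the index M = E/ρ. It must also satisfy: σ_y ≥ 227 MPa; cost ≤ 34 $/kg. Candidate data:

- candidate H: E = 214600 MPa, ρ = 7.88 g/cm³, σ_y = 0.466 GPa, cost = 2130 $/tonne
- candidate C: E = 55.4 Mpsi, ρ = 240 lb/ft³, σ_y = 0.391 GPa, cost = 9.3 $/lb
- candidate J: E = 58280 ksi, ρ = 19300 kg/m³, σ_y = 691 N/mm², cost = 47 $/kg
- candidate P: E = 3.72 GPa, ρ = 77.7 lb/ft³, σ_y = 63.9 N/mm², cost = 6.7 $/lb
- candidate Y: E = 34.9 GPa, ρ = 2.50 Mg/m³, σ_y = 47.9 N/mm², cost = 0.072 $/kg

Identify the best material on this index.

candidate C

Screen on constraints: σ_y ≥ 227 MPa; cost ≤ 34 $/kg. Survivors: candidate H, candidate C.
Putting every candidate on a common basis:
  candidate H: E = 214.6 GPa, ρ = 7880 kg/m³
  candidate C: E = 382.0 GPa, ρ = 3844 kg/m³
  candidate C: M = 99.4 MN·m/kg
  candidate H: M = 27.2 MN·m/kg
The maximum is for candidate C.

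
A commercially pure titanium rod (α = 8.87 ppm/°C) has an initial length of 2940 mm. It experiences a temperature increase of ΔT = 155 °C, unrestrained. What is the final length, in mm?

2944.0 mm

ΔL = α·L₀·ΔT = 8.87×10⁻⁶ × 2940 mm × 155.0 K = 4.04 mm.
L = L₀ + ΔL = 2940 + 4.04 = 2944.0 mm.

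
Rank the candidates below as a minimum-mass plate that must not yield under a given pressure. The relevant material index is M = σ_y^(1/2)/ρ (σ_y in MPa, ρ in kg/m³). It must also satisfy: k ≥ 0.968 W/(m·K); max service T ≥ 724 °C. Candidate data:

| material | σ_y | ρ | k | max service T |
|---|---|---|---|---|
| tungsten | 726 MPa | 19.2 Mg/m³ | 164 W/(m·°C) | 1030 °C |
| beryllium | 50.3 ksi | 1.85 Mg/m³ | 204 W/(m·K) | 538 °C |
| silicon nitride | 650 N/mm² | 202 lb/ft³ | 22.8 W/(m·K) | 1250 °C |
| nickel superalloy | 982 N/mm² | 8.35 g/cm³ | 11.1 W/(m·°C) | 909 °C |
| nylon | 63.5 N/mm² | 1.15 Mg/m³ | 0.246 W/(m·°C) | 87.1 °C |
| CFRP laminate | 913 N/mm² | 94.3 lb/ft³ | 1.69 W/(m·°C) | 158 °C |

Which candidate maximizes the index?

silicon nitride

Screen on constraints: k ≥ 0.968 W/(m·K); max service T ≥ 724 °C. Survivors: tungsten, silicon nitride, nickel superalloy.
Convert each candidate to consistent units, then evaluate M:
  tungsten: σ_y = 726.0 MPa, ρ = 19200 kg/m³
  silicon nitride: σ_y = 650.0 MPa, ρ = 3236 kg/m³
  nickel superalloy: σ_y = 982.0 MPa, ρ = 8350 kg/m³
  silicon nitride: M = 7.88×10⁻³
  nickel superalloy: M = 3.75×10⁻³
  tungsten: M = 1.40×10⁻³
Silicon nitride has the largest M.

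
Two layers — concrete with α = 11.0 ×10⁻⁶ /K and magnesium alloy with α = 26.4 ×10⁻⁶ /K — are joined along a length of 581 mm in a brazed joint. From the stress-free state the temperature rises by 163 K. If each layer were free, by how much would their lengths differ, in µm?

Δα = |11.0 − 26.4|×10⁻⁶/K = 15.4×10⁻⁶/K.
ΔL_mismatch = Δα·L·ΔT = 15.4×10⁻⁶ × 581.0 mm × 163.0 K = 1460 µm.

1460 µm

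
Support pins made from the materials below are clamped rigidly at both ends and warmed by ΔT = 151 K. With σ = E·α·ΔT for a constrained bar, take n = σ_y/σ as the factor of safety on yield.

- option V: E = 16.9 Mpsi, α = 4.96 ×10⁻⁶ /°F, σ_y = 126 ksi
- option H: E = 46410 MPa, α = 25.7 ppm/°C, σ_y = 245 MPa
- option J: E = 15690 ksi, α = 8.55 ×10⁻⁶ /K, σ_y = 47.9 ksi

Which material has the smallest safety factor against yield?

Per material, after unit conversion:
  option V: E = 116.5, α = 8.93, σ_y = 868.7 → σ = 157 MPa, n = 5.53
  option H: E = 46.41, α = 25.7, σ_y = 245.0 → σ = 180 MPa, n = 1.36
  option J: E = 108.2, α = 8.55, σ_y = 330.3 → σ = 140 MPa, n = 2.36
Smallest n: option H with n = 1.36.

option H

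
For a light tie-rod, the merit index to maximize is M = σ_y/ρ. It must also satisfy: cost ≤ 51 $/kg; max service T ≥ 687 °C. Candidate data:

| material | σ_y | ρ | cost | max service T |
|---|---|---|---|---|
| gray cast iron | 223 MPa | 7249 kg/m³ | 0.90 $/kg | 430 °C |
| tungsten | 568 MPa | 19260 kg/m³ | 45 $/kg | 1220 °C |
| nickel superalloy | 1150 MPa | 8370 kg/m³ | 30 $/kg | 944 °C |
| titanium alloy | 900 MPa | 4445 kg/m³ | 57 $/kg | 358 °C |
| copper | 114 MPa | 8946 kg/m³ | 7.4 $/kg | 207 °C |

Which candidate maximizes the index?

Screen on constraints: cost ≤ 51 $/kg; max service T ≥ 687 °C. Survivors: tungsten, nickel superalloy.
Evaluate M for each candidate:
  nickel superalloy: M = 137 kN·m/kg
  tungsten: M = 29.5 kN·m/kg
Nickel superalloy ranks first.

nickel superalloy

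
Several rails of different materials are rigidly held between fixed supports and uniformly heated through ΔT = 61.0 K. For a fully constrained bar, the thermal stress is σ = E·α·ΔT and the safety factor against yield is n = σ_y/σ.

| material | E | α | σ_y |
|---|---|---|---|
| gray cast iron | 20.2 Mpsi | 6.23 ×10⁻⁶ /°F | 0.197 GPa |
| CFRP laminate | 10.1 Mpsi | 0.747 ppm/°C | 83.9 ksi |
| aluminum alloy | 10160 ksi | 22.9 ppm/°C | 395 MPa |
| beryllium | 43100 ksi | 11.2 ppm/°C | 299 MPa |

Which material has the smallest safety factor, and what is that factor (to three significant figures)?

In consistent units (E in GPa, α in ×10⁻⁶/K, σ_y in MPa):
  gray cast iron: E = 139.3, α = 11.2, σ_y = 197.0 → σ = 95.3 MPa, n = 2.07
  CFRP laminate: E = 69.64, α = 0.747, σ_y = 578.5 → σ = 3.17 MPa, n = 182
  aluminum alloy: E = 70.05, α = 22.9, σ_y = 395.0 → σ = 97.9 MPa, n = 4.04
  beryllium: E = 297.2, α = 11.2, σ_y = 299.0 → σ = 203 MPa, n = 1.47
Beryllium has the lowest safety factor, n = 1.47.

beryllium, n = 1.47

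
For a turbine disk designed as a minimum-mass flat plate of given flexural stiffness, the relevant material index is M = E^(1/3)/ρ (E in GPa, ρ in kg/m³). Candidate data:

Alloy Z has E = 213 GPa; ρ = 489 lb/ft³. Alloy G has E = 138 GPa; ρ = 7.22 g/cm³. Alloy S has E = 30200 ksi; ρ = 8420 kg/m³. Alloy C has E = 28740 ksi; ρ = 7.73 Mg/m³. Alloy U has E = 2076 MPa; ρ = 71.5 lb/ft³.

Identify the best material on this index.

Putting every candidate on a common basis:
  alloy Z: E = 213.0 GPa, ρ = 7833 kg/m³
  alloy G: E = 138.0 GPa, ρ = 7220 kg/m³
  alloy S: E = 208.2 GPa, ρ = 8420 kg/m³
  alloy C: E = 198.2 GPa, ρ = 7730 kg/m³
  alloy U: E = 2.076 GPa, ρ = 1145 kg/m³
  alloy U: M = 1.11×10⁻³
  alloy Z: M = 0.762×10⁻³
  alloy C: M = 0.754×10⁻³
  alloy G: M = 0.716×10⁻³
  alloy S: M = 0.704×10⁻³
The maximum is for alloy U.

alloy U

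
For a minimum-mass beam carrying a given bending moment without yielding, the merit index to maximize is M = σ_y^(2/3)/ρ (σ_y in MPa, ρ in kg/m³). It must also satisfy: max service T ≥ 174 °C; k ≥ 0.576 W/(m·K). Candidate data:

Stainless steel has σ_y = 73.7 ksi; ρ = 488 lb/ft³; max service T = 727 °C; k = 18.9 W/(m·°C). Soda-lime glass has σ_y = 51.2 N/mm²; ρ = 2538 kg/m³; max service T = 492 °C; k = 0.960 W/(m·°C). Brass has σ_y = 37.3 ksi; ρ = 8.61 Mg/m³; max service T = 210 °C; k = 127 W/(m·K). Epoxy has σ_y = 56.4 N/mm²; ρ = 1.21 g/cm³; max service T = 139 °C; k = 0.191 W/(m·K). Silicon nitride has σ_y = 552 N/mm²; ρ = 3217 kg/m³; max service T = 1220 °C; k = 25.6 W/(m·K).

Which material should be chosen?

Screen on constraints: max service T ≥ 174 °C; k ≥ 0.576 W/(m·K). Survivors: stainless steel, soda-lime glass, brass, silicon nitride.
Putting every candidate on a common basis:
  stainless steel: σ_y = 508.1 MPa, ρ = 7817 kg/m³
  soda-lime glass: σ_y = 51.20 MPa, ρ = 2538 kg/m³
  brass: σ_y = 257.2 MPa, ρ = 8610 kg/m³
  silicon nitride: σ_y = 552.0 MPa, ρ = 3217 kg/m³
  silicon nitride: M = 20.9×10⁻³
  stainless steel: M = 8.15×10⁻³
  soda-lime glass: M = 5.43×10⁻³
  brass: M = 4.70×10⁻³
Highest index: silicon nitride.

silicon nitride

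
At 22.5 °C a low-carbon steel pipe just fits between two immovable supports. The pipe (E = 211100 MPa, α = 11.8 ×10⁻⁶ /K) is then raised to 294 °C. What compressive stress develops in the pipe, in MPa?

E = 211100 MPa = 211.1 GPa.
ΔT = 271.5 K. Constrained thermal stress σ = E·α·ΔT = 211.1×10³ MPa × 11.8×10⁻⁶ × 271.5 = 676 MPa (compressive).

676 MPa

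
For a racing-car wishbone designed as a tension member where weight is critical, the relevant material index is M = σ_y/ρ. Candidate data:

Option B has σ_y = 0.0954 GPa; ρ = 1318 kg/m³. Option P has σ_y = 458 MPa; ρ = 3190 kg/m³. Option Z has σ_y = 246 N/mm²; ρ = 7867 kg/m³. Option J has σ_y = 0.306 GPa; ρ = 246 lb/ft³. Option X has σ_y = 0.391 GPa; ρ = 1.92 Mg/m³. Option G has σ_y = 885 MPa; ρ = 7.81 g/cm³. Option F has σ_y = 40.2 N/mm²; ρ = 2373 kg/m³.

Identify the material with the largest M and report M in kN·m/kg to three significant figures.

Normalizing units and computing the index:
  option B: σ_y = 95.40 MPa, ρ = 1318 kg/m³
  option P: σ_y = 458.0 MPa, ρ = 3190 kg/m³
  option Z: σ_y = 246.0 MPa, ρ = 7867 kg/m³
  option J: σ_y = 306.0 MPa, ρ = 3941 kg/m³
  option X: σ_y = 391.0 MPa, ρ = 1920 kg/m³
  option G: σ_y = 885.0 MPa, ρ = 7810 kg/m³
  option F: σ_y = 40.20 MPa, ρ = 2373 kg/m³
  option X: M = 204 kN·m/kg
  option P: M = 144 kN·m/kg
  option G: M = 113 kN·m/kg
  option J: M = 77.7 kN·m/kg
  option B: M = 72.4 kN·m/kg
  option Z: M = 31.3 kN·m/kg
  option F: M = 16.9 kN·m/kg
Option X has the largest M.

option X, M = 204 kN·m/kg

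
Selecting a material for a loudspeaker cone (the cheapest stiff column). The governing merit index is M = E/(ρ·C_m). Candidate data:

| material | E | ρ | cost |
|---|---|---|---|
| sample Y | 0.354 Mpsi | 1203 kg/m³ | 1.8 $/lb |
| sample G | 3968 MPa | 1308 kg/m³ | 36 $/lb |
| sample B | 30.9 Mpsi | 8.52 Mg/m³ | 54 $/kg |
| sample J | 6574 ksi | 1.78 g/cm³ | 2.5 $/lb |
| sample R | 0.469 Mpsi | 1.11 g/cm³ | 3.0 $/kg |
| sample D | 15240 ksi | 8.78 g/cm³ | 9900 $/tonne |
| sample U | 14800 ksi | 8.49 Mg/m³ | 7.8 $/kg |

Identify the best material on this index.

Convert each candidate to consistent units, then evaluate M:
  sample Y: E = 2.441 GPa, ρ = 1203 kg/m³, cost = 3.968 $/kg
  sample G: E = 3.968 GPa, ρ = 1308 kg/m³, cost = 79.37 $/kg
  sample B: E = 213.0 GPa, ρ = 8520 kg/m³, cost = 54.00 $/kg
  sample J: E = 45.33 GPa, ρ = 1780 kg/m³, cost = 5.511 $/kg
  sample R: E = 3.234 GPa, ρ = 1110 kg/m³, cost = 3.000 $/kg
  sample D: E = 105.1 GPa, ρ = 8780 kg/m³, cost = 9.900 $/kg
  sample U: E = 102.0 GPa, ρ = 8490 kg/m³, cost = 7.800 $/kg
  sample J: M = 4.62 MN·m per $
  sample U: M = 1.54 MN·m per $
  sample D: M = 1.21 MN·m per $
  sample R: M = 0.971 MN·m per $
  sample Y: M = 0.511 MN·m per $
  sample B: M = 0.463 MN·m per $
  sample G: M = 0.0382 MN·m per $
Sample J ranks first.

sample J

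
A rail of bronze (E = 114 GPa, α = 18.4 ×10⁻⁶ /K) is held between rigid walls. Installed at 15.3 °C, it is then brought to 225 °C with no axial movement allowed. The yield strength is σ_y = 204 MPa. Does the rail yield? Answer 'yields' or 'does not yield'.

yields

ΔT = 209.7 K. Constrained thermal stress σ = E·α·ΔT = 114.0×10³ MPa × 18.4×10⁻⁶ × 209.7 = 440 MPa (compressive).
Compare to σ_y = 204 MPa: σ ≥ σ_y, so it yields.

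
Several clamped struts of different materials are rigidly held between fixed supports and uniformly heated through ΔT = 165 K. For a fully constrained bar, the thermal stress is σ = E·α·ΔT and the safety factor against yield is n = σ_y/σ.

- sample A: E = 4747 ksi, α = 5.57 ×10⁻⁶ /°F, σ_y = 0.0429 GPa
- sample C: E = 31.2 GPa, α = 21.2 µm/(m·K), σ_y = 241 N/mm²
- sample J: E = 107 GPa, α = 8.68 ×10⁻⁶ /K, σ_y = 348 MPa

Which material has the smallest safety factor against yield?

With everything in SI (GPa, ×10⁻⁶/K, MPa):
  sample A: E = 32.73, α = 10.0, σ_y = 42.90 → σ = 54.1 MPa, n = 0.792
  sample C: E = 31.20, α = 21.2, σ_y = 241.0 → σ = 109 MPa, n = 2.21
  sample J: E = 107.0, α = 8.68, σ_y = 348.0 → σ = 153 MPa, n = 2.27
The minimum is sample A at n = 0.792.

sample A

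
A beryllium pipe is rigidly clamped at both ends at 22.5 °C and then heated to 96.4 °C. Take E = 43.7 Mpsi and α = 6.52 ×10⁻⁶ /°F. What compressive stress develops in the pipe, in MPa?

E = 43.7 Mpsi = 301.3 GPa.
α = 6.52×10⁻⁶/°F × 9/5 = 11.7×10⁻⁶/K.
ΔT = 73.90 K. Constrained thermal stress σ = E·α·ΔT = 301.3×10³ MPa × 11.7×10⁻⁶ × 73.90 = 261 MPa (compressive).

261 MPa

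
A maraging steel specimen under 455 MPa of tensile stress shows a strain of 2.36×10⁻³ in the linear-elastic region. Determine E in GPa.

193 GPa

E = σ/ε = 455 MPa / 2.36×10⁻³ = 192800 MPa = 193 GPa.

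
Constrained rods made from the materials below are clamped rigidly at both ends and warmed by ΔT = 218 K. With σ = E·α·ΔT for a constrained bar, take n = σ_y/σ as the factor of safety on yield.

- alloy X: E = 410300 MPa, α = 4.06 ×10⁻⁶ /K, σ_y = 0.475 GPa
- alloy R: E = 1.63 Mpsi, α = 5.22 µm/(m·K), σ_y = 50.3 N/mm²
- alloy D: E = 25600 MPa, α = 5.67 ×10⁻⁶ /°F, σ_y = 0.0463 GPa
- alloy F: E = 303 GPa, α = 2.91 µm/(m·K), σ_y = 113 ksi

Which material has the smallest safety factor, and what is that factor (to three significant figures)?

alloy D, n = 0.813

Per material, after unit conversion:
  alloy X: E = 410.3, α = 4.06, σ_y = 475.0 → σ = 363 MPa, n = 1.31
  alloy R: E = 11.24, α = 5.22, σ_y = 50.30 → σ = 12.8 MPa, n = 3.93
  alloy D: E = 25.60, α = 10.2, σ_y = 46.30 → σ = 57.0 MPa, n = 0.813
  alloy F: E = 303.0, α = 2.91, σ_y = 779.1 → σ = 192 MPa, n = 4.05
Smallest n: alloy D with n = 0.813.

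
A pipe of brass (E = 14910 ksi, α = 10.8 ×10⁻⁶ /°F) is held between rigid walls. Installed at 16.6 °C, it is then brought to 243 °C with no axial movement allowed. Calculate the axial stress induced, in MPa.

452 MPa

E = 14910 ksi = 102.8 GPa.
α = 10.8×10⁻⁶/°F × 9/5 = 19.4×10⁻⁶/K.
ΔT = 226.4 K. Constrained thermal stress σ = E·α·ΔT = 102.8×10³ MPa × 19.4×10⁻⁶ × 226.4 = 452 MPa (compressive).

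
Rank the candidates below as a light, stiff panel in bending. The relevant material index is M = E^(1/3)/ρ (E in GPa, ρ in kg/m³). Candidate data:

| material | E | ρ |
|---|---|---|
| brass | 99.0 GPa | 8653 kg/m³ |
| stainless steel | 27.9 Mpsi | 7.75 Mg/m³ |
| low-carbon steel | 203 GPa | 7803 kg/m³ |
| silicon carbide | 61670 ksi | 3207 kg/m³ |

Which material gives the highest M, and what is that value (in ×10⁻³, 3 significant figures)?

In SI units:
  brass: E = 99.00 GPa, ρ = 8653 kg/m³
  stainless steel: E = 192.4 GPa, ρ = 7750 kg/m³
  low-carbon steel: E = 203.0 GPa, ρ = 7803 kg/m³
  silicon carbide: E = 425.2 GPa, ρ = 3207 kg/m³
  silicon carbide: M = 2.34×10⁻³
  low-carbon steel: M = 0.753×10⁻³
  stainless steel: M = 0.745×10⁻³
  brass: M = 0.535×10⁻³
Silicon carbide ranks first.

silicon carbide, M = 2.34×10⁻³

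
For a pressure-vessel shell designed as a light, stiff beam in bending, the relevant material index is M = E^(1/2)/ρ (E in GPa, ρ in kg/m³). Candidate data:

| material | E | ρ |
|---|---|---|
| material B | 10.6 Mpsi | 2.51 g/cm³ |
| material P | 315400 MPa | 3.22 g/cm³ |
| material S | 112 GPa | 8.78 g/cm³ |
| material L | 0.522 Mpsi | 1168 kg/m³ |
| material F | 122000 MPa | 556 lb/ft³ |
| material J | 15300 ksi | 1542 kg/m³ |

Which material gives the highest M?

After converting to SI:
  material B: E = 73.08 GPa, ρ = 2510 kg/m³
  material P: E = 315.4 GPa, ρ = 3220 kg/m³
  material S: E = 112.0 GPa, ρ = 8780 kg/m³
  material L: E = 3.599 GPa, ρ = 1168 kg/m³
  material F: E = 122.0 GPa, ρ = 8906 kg/m³
  material J: E = 105.5 GPa, ρ = 1542 kg/m³
  material J: M = 6.66×10⁻³
  material P: M = 5.52×10⁻³
  material B: M = 3.41×10⁻³
  material L: M = 1.62×10⁻³
  material F: M = 1.24×10⁻³
  material S: M = 1.21×10⁻³
Highest index: material J.

material J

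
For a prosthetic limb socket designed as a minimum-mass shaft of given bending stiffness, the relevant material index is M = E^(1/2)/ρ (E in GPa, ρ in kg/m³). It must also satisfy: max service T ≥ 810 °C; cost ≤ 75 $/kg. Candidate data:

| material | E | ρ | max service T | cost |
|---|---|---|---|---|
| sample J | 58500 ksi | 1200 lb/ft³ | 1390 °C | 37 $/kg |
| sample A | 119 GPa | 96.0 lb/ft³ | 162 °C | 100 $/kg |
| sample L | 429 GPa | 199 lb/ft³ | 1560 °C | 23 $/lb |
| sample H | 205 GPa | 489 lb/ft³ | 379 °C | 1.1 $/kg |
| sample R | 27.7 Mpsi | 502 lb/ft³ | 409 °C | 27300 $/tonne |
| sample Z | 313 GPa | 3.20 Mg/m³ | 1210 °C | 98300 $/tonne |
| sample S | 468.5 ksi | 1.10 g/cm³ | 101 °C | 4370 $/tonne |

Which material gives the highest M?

Screen on constraints: max service T ≥ 810 °C; cost ≤ 75 $/kg. Survivors: sample J, sample L.
In SI units:
  sample J: E = 403.3 GPa, ρ = 19220 kg/m³
  sample L: E = 429.0 GPa, ρ = 3188 kg/m³
  sample L: M = 6.50×10⁻³
  sample J: M = 1.04×10⁻³
Highest index: sample L.

sample L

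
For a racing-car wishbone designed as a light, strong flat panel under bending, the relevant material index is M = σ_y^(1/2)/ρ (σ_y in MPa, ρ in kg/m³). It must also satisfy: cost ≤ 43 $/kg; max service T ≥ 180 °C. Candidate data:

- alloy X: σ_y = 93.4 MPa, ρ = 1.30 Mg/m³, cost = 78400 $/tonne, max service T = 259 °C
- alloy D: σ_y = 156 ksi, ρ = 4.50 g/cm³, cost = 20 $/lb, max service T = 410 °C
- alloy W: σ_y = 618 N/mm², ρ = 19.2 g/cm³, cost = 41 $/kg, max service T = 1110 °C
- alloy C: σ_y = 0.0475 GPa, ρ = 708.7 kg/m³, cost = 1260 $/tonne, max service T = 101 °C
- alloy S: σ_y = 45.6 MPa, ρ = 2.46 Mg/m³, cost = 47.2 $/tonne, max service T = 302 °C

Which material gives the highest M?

Screen on constraints: cost ≤ 43 $/kg; max service T ≥ 180 °C. Survivors: alloy W, alloy S.
Convert each candidate to consistent units, then evaluate M:
  alloy W: σ_y = 618.0 MPa, ρ = 19200 kg/m³
  alloy S: σ_y = 45.60 MPa, ρ = 2460 kg/m³
  alloy S: M = 2.75×10⁻³
  alloy W: M = 1.29×10⁻³
Highest index: alloy S.

alloy S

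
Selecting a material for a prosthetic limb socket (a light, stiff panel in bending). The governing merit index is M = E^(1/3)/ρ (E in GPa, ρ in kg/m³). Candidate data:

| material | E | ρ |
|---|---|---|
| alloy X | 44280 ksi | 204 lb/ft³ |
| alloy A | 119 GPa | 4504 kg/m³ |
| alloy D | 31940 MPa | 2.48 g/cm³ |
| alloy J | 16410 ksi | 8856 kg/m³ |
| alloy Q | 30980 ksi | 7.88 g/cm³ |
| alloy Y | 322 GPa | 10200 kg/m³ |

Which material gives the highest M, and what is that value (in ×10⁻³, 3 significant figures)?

Putting every candidate on a common basis:
  alloy X: E = 305.3 GPa, ρ = 3268 kg/m³
  alloy A: E = 119.0 GPa, ρ = 4504 kg/m³
  alloy D: E = 31.94 GPa, ρ = 2480 kg/m³
  alloy J: E = 113.1 GPa, ρ = 8856 kg/m³
  alloy Q: E = 213.6 GPa, ρ = 7880 kg/m³
  alloy Y: E = 322.0 GPa, ρ = 10200 kg/m³
  alloy X: M = 2.06×10⁻³
  alloy D: M = 1.28×10⁻³
  alloy A: M = 1.09×10⁻³
  alloy Q: M = 0.759×10⁻³
  alloy Y: M = 0.672×10⁻³
  alloy J: M = 0.546×10⁻³
Alloy X ranks first.

alloy X, M = 2.06×10⁻³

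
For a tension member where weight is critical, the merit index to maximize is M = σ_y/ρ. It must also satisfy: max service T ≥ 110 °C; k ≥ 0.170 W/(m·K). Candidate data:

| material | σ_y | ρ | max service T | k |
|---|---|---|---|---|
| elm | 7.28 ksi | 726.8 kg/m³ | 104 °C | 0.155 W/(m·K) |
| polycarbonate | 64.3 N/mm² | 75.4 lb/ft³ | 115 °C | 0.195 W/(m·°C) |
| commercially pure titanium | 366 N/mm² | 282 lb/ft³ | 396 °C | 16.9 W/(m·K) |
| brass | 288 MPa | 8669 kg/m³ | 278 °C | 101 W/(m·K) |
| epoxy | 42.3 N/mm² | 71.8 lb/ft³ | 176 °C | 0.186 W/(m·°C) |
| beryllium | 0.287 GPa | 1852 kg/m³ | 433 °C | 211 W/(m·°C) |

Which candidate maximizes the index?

Screen on constraints: max service T ≥ 110 °C; k ≥ 0.170 W/(m·K). Survivors: polycarbonate, commercially pure titanium, brass, epoxy, beryllium.
In SI units:
  polycarbonate: σ_y = 64.30 MPa, ρ = 1208 kg/m³
  commercially pure titanium: σ_y = 366.0 MPa, ρ = 4517 kg/m³
  brass: σ_y = 288.0 MPa, ρ = 8669 kg/m³
  epoxy: σ_y = 42.30 MPa, ρ = 1150 kg/m³
  beryllium: σ_y = 287.0 MPa, ρ = 1852 kg/m³
  beryllium: M = 155 kN·m/kg
  commercially pure titanium: M = 81.0 kN·m/kg
  polycarbonate: M = 53.2 kN·m/kg
  epoxy: M = 36.8 kN·m/kg
  brass: M = 33.2 kN·m/kg
Beryllium ranks first.

beryllium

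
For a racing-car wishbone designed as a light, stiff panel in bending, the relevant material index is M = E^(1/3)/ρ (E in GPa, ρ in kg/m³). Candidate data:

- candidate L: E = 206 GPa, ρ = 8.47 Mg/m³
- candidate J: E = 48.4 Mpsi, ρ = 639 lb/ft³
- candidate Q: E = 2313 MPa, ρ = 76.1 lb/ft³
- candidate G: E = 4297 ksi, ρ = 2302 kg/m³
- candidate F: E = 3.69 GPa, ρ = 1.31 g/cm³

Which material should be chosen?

Convert each candidate to consistent units, then evaluate M:
  candidate L: E = 206.0 GPa, ρ = 8470 kg/m³
  candidate J: E = 333.7 GPa, ρ = 10240 kg/m³
  candidate Q: E = 2.313 GPa, ρ = 1219 kg/m³
  candidate G: E = 29.63 GPa, ρ = 2302 kg/m³
  candidate F: E = 3.690 GPa, ρ = 1310 kg/m³
  candidate G: M = 1.34×10⁻³
  candidate F: M = 1.18×10⁻³
  candidate Q: M = 1.08×10⁻³
  candidate L: M = 0.697×10⁻³
  candidate J: M = 0.678×10⁻³
The maximum is for candidate G.

candidate G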